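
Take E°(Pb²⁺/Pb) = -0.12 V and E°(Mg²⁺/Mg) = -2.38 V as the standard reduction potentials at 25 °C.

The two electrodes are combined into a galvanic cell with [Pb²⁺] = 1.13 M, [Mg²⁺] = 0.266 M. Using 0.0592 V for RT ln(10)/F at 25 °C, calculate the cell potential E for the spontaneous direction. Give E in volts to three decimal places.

+2.279 V

Pb²⁺/Pb is the cathode (higher E°), Mg²⁺/Mg the anode: E°cell = -0.12 − (-2.38) = +2.26 V, n = 2.
Overall: Pb²⁺(aq) + Mg(s) → Pb(s) + Mg²⁺(aq)
Q = [Mg²⁺] / ([Pb²⁺]); log Q = -0.628.
E = E° − (0.0592/n) log Q = +2.26 − (0.0592/2)(-0.628) = +2.279 V.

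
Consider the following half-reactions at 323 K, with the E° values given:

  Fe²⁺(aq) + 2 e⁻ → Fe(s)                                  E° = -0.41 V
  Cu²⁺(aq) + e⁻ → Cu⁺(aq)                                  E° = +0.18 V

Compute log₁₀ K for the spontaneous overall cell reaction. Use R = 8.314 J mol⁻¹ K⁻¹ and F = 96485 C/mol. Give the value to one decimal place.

18.4

Cathode: Cu²⁺/Cu⁺; anode: Fe²⁺/Fe. E°cell = (+0.18) − (-0.41) = +0.59 V, with n = 2.
ΔG° = −nFE° = −RT ln K, so ln K = nFE°/(RT) = (2)(96485)(+0.59) / ((8.314)(323)) = 42.396.
log₁₀ K = 42.396 / ln 10 = 18.4.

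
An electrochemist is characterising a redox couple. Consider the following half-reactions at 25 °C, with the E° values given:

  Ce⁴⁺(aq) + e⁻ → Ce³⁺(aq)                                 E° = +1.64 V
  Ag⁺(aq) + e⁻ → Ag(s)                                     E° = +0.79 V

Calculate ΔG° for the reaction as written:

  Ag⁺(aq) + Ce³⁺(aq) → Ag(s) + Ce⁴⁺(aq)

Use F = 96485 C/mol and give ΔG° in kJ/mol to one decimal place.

As written, Ag⁺/Ag is reduced (cathode) and Ce⁴⁺/Ce³⁺ is oxidised (anode), so E°cell = (+0.79) − (+1.64) = -0.85 V.
Balancing electrons gives n = 1.
ΔG° = −nFE° = −(1)(96485)(-0.85) = 82,012 J = +82.0 kJ/mol.

+82.0 kJ/mol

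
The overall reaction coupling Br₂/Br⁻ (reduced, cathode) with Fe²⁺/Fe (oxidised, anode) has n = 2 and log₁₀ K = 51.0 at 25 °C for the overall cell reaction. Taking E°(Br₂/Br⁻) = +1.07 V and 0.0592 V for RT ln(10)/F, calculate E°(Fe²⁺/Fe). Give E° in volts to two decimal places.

E°cell = (0.0592/n)·log K = (0.0592/2)(51.0) = +1.510 V.
Since Br₂/Br⁻ is the cathode and Fe²⁺/Fe the anode, E°cell = E°(Br₂/Br⁻) − E°(Fe²⁺/Fe).
So E°(Fe²⁺/Fe) = E°(Br₂/Br⁻) − E°cell = (+1.07) − (+1.510) = -0.44 V.

-0.44 V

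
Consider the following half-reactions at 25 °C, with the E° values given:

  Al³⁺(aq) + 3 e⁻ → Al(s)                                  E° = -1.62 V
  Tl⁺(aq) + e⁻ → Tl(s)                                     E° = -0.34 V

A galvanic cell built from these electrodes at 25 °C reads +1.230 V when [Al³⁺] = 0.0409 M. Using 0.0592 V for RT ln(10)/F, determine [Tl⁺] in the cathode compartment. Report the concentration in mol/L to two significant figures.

Tl⁺/Tl is the cathode, Al³⁺/Al the anode: E°cell = +1.28 V, n = 3.
Overall reaction: 3 Tl⁺(aq) + Al(s) → 3 Tl(s) + Al³⁺(aq); Q = [Al³⁺]^1/[Tl⁺]^3.
From E = E° − (0.0592/n) log Q: log Q = (E° − E)·n/0.0592 = (+1.28 − (+1.230))·3/0.0592 = 2.5338.
So 3·log[Tl⁺] = 1·log(0.0409) − log Q = -1.3883 − (2.5338) = -3.9221; log[Tl⁺] = -3.9221 / 3 = -1.3074; [Tl⁺] = 10^(-1.3074) ≈ 0.049 M.

0.049 M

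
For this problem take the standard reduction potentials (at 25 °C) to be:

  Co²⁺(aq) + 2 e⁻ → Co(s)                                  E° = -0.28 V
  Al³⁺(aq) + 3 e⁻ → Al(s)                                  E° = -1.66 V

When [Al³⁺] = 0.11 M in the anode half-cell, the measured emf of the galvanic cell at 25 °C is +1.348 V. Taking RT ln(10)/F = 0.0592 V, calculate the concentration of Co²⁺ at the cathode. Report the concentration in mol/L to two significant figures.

0.019 M

Co²⁺/Co is the cathode, Al³⁺/Al the anode: E°cell = +1.38 V, n = 6.
Overall reaction: 3 Co²⁺(aq) + 2 Al(s) → 3 Co(s) + 2 Al³⁺(aq); Q = [Al³⁺]^2/[Co²⁺]^3.
From E = E° − (0.0592/n) log Q: log Q = (E° − E)·n/0.0592 = (+1.38 − (+1.348))·6/0.0592 = 3.2432.
So 3·log[Co²⁺] = 2·log(0.11) − log Q = -1.9172 − (3.2432) = -5.1604; log[Co²⁺] = -5.1604 / 3 = -1.7201; [Co²⁺] = 10^(-1.7201) ≈ 0.019 M.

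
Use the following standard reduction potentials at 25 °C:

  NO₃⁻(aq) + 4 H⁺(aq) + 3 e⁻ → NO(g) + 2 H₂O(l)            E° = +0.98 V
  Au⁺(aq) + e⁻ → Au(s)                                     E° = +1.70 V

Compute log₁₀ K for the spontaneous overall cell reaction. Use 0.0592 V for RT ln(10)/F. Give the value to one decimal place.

36.5

Cathode: Au⁺/Au; anode: NO₃⁻/NO. E°cell = +0.72 V, n = 3.
log K = nE°cell / 0.0592 = (3)(+0.72) / 0.0592 = 36.5.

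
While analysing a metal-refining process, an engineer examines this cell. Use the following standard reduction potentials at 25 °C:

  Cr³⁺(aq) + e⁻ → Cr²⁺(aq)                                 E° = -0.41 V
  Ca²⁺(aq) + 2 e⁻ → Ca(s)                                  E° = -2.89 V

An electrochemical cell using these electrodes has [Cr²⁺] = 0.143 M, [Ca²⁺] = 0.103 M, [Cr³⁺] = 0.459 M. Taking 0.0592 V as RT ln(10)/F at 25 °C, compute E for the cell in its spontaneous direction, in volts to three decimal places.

+2.539 V

Cr³⁺/Cr²⁺ is the cathode (higher E°), Ca²⁺/Ca the anode: E°cell = -0.41 − (-2.89) = +2.48 V, n = 2.
Overall: 2 Cr³⁺(aq) + Ca(s) → 2 Cr²⁺(aq) + Ca²⁺(aq)
Q = [Cr²⁺]^2·[Ca²⁺] / ([Cr³⁺]^2); log Q = -2.000.
E = E° − (0.0592/n) log Q = +2.48 − (0.0592/2)(-2.000) = +2.539 V.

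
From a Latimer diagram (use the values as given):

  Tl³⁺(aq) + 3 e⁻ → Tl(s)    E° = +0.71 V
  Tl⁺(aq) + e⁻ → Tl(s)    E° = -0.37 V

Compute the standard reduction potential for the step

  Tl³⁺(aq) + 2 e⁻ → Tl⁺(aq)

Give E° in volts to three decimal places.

Sequential free energies add, so n₃E°₃ = n₁E°₁ + n₂E°₂.
With n₃ = 3, and the known step contributing 1×(-0.37) V, the unknown satisfies 2·E° = 3×(+0.71) − 1×(-0.37) = +2.500.
E° = +2.500 / 2 = +1.250 V.

+1.250 V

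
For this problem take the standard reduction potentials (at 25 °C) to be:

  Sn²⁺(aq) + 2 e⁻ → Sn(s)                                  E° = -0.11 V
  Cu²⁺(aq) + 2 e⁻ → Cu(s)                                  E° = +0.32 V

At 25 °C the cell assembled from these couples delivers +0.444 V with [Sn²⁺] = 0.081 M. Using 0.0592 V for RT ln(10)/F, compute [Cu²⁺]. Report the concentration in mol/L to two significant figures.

Cu²⁺/Cu is the cathode, Sn²⁺/Sn the anode: E°cell = +0.43 V, n = 2.
Overall reaction: Cu²⁺(aq) + Sn(s) → Cu(s) + Sn²⁺(aq); Q = [Sn²⁺]^1/[Cu²⁺]^1.
From E = E° − (0.0592/n) log Q: log Q = (E° − E)·n/0.0592 = (+0.43 − (+0.444))·2/0.0592 = -0.4730.
So 1·log[Cu²⁺] = 1·log(0.081) − log Q = -1.0915 − (-0.4730) = -0.6185; [Cu²⁺] = 10^(-0.6185) ≈ 0.24 M.

0.24 M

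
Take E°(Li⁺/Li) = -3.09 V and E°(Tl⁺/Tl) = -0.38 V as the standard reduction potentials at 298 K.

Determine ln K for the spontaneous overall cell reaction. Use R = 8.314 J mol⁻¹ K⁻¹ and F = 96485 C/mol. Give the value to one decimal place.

Cathode: Tl⁺/Tl; anode: Li⁺/Li. E°cell = (-0.38) − (-3.09) = +2.71 V, with n = 1.
ΔG° = −nFE° = −RT ln K, so ln K = nFE°/(RT) = (1)(96485)(+2.71) / ((8.314)(298)) = 105.537.

105.5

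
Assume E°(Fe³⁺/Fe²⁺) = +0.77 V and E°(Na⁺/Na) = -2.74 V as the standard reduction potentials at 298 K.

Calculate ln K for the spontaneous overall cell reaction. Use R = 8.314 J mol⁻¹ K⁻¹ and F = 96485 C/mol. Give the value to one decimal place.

136.7

Cathode: Fe³⁺/Fe²⁺; anode: Na⁺/Na. E°cell = (+0.77) − (-2.74) = +3.51 V, with n = 1.
ΔG° = −nFE° = −RT ln K, so ln K = nFE°/(RT) = (1)(96485)(+3.51) / ((8.314)(298)) = 136.691.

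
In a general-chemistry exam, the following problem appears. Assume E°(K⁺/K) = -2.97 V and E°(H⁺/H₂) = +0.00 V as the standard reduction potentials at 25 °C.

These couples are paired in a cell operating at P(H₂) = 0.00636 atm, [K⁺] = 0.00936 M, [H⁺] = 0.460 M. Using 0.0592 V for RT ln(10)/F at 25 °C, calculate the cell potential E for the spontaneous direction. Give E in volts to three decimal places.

+3.135 V

H⁺/H₂ is the cathode (higher E°), K⁺/K the anode: E°cell = +0.00 − (-2.97) = +2.97 V, n = 2.
Overall: 2 H⁺(aq) + 2 K(s) → H₂(g) + 2 K⁺(aq)
Q = P(H₂)·[K⁺]^2 / ([H⁺]^2); log Q = -5.580.
E = E° − (0.0592/n) log Q = +2.97 − (0.0592/2)(-5.580) = +3.135 V.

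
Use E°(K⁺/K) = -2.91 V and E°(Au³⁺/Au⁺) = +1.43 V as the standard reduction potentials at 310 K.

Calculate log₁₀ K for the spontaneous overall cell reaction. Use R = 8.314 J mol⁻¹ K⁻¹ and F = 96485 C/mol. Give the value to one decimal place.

141.1

Cathode: Au³⁺/Au⁺; anode: K⁺/K. E°cell = (+1.43) − (-2.91) = +4.34 V, with n = 2.
ΔG° = −nFE° = −RT ln K, so ln K = nFE°/(RT) = (2)(96485)(+4.34) / ((8.314)(310)) = 324.943.
log₁₀ K = 324.943 / ln 10 = 141.1.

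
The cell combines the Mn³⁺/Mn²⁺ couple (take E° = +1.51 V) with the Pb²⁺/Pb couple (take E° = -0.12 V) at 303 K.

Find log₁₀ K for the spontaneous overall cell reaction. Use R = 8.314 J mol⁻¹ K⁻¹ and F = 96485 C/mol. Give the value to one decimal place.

Cathode: Mn³⁺/Mn²⁺; anode: Pb²⁺/Pb. E°cell = (+1.51) − (-0.12) = +1.63 V, with n = 2.
ΔG° = −nFE° = −RT ln K, so ln K = nFE°/(RT) = (2)(96485)(+1.63) / ((8.314)(303)) = 124.860.
log₁₀ K = 124.860 / ln 10 = 54.2.

54.2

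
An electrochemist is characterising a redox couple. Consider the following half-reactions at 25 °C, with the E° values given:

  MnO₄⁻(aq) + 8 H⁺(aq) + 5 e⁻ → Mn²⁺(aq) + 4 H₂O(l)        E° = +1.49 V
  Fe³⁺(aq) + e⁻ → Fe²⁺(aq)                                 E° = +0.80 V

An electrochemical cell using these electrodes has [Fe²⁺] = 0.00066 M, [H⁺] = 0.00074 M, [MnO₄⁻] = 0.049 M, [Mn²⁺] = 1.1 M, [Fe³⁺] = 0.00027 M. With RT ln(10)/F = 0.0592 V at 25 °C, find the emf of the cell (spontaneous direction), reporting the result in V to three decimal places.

+0.400 V

MnO₄⁻/Mn²⁺ is the cathode (higher E°), Fe³⁺/Fe²⁺ the anode: E°cell = +1.49 − (+0.80) = +0.69 V, n = 5.
Overall: MnO₄⁻(aq) + 8 H⁺(aq) + 5 Fe²⁺(aq) → Mn²⁺(aq) + 4 H₂O(l) + 5 Fe³⁺(aq)
Q = [Mn²⁺]·[Fe³⁺]^5 / ([MnO₄⁻]·[H⁺]^8·[Fe²⁺]^5); log Q = 24.456.
E = E° − (0.0592/n) log Q = +0.69 − (0.0592/5)(24.456) = +0.400 V.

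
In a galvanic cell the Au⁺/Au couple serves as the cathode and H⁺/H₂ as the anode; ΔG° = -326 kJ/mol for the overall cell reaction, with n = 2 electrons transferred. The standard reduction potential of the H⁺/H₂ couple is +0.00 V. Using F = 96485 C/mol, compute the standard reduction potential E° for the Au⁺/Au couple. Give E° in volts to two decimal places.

+1.69 V

E°cell = −ΔG°/(nF) = −(-326×10³)/((2)(96485)) = +1.689 V.
Since Au⁺/Au is the cathode and H⁺/H₂ the anode, E°cell = E°(Au⁺/Au) − E°(H⁺/H₂).
So E°(Au⁺/Au) = E°cell + E°(H⁺/H₂) = +1.689 + (+0.00) = +1.69 V.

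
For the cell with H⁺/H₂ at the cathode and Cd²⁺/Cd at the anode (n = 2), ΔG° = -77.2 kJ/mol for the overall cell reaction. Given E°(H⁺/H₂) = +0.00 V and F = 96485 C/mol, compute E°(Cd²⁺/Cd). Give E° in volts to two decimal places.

-0.40 V

E°cell = −ΔG°/(nF) = −(-77.2×10³)/((2)(96485)) = +0.400 V.
Since H⁺/H₂ is the cathode and Cd²⁺/Cd the anode, E°cell = E°(H⁺/H₂) − E°(Cd²⁺/Cd).
So E°(Cd²⁺/Cd) = E°(H⁺/H₂) − E°cell = (+0.00) − (+0.400) = -0.40 V.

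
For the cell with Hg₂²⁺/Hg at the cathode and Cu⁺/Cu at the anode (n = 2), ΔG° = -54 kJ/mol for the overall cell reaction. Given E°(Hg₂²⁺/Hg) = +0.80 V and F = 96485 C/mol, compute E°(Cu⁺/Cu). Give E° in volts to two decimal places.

+0.52 V

E°cell = −ΔG°/(nF) = −(-54×10³)/((2)(96485)) = +0.280 V.
Since Hg₂²⁺/Hg is the cathode and Cu⁺/Cu the anode, E°cell = E°(Hg₂²⁺/Hg) − E°(Cu⁺/Cu).
So E°(Cu⁺/Cu) = E°(Hg₂²⁺/Hg) − E°cell = (+0.80) − (+0.280) = +0.52 V.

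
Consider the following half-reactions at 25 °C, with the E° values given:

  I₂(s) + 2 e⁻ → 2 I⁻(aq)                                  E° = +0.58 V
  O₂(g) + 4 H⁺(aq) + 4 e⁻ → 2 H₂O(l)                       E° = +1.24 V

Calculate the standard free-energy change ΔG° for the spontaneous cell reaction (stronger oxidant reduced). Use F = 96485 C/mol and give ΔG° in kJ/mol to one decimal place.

-254.7 kJ/mol

O₂/H₂O (E° = +1.24 V) is the cathode; I₂/I⁻ (E° = +0.58 V) is the anode, so E°cell = +0.66 V.
Balancing electrons gives n = 4 (lcm of 4 and 2).
ΔG° = −nFE° = −(4)(96485)(+0.66) = -254,720 J = -254.7 kJ/mol.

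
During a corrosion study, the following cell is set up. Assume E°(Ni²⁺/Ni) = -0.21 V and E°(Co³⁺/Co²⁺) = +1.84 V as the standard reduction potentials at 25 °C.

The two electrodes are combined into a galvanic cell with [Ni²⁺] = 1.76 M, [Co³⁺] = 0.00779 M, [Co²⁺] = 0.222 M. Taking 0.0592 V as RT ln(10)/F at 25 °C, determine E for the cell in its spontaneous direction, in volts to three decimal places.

+1.957 V

Co³⁺/Co²⁺ is the cathode (higher E°), Ni²⁺/Ni the anode: E°cell = +1.84 − (-0.21) = +2.05 V, n = 2.
Overall: 2 Co³⁺(aq) + Ni(s) → 2 Co²⁺(aq) + Ni²⁺(aq)
Q = [Co²⁺]^2·[Ni²⁺] / ([Co³⁺]^2); log Q = 3.155.
E = E° − (0.0592/n) log Q = +2.05 − (0.0592/2)(3.155) = +1.957 V.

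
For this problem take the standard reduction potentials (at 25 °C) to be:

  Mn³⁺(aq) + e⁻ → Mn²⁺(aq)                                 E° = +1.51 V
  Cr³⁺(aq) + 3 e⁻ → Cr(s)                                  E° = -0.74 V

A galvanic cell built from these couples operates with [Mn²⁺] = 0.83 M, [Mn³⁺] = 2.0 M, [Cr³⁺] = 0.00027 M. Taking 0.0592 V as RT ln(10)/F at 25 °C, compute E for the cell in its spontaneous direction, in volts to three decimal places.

+2.343 V

Mn³⁺/Mn²⁺ is the cathode (higher E°), Cr³⁺/Cr the anode: E°cell = +1.51 − (-0.74) = +2.25 V, n = 3.
Overall: 3 Mn³⁺(aq) + Cr(s) → 3 Mn²⁺(aq) + Cr³⁺(aq)
Q = [Mn²⁺]^3·[Cr³⁺] / ([Mn³⁺]^3); log Q = -4.714.
E = E° − (0.0592/n) log Q = +2.25 − (0.0592/3)(-4.714) = +2.343 V.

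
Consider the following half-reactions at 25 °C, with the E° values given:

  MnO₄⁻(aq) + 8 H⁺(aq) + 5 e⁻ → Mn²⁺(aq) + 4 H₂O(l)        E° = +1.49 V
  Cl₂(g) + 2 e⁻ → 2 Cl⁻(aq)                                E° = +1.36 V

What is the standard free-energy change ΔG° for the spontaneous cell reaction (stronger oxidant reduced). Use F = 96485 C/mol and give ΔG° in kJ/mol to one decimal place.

-125.4 kJ/mol

MnO₄⁻/Mn²⁺ (E° = +1.49 V) is the cathode; Cl₂/Cl⁻ (E° = +1.36 V) is the anode, so E°cell = +0.13 V.
Balancing electrons gives n = 10 (lcm of 5 and 2).
ΔG° = −nFE° = −(10)(96485)(+0.13) = -125,430 J = -125.4 kJ/mol.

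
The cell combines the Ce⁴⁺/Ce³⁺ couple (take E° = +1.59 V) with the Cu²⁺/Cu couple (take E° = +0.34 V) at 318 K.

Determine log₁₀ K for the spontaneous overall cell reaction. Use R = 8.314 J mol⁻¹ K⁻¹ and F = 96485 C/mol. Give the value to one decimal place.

Cathode: Ce⁴⁺/Ce³⁺; anode: Cu²⁺/Cu. E°cell = (+1.59) − (+0.34) = +1.25 V, with n = 2.
ΔG° = −nFE° = −RT ln K, so ln K = nFE°/(RT) = (2)(96485)(+1.25) / ((8.314)(318)) = 91.235.
log₁₀ K = 91.235 / ln 10 = 39.6.

39.6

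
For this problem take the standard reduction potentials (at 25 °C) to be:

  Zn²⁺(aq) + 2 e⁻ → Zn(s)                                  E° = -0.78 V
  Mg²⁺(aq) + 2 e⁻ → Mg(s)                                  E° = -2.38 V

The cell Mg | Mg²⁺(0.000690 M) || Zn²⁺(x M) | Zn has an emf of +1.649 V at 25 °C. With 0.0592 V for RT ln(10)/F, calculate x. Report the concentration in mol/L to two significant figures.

0.031 M

Zn²⁺/Zn is the cathode, Mg²⁺/Mg the anode: E°cell = +1.60 V, n = 2.
Overall reaction: Zn²⁺(aq) + Mg(s) → Zn(s) + Mg²⁺(aq); Q = [Mg²⁺]^1/[Zn²⁺]^1.
From E = E° − (0.0592/n) log Q: log Q = (E° − E)·n/0.0592 = (+1.60 − (+1.649))·2/0.0592 = -1.6554.
So 1·log[Zn²⁺] = 1·log(0.00069) − log Q = -3.1612 − (-1.6554) = -1.5058; [Zn²⁺] = 10^(-1.5058) ≈ 0.031 M.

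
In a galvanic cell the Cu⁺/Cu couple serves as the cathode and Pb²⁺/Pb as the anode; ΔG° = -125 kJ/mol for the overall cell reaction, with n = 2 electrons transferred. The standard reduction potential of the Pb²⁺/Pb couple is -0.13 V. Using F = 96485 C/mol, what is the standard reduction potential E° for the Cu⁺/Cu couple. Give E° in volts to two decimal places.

E°cell = −ΔG°/(nF) = −(-125×10³)/((2)(96485)) = +0.648 V.
Since Cu⁺/Cu is the cathode and Pb²⁺/Pb the anode, E°cell = E°(Cu⁺/Cu) − E°(Pb²⁺/Pb).
So E°(Cu⁺/Cu) = E°cell + E°(Pb²⁺/Pb) = +0.648 + (-0.13) = +0.52 V.

+0.52 V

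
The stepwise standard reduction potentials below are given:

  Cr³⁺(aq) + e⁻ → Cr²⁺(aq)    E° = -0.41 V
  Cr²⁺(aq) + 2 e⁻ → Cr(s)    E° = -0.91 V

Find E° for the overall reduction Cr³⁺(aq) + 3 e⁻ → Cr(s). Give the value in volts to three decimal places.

Standard free energies of sequential steps add: ΔG°₃ = ΔG°₁ + ΔG°₂, so n₃E°₃ = n₁E°₁ + n₂E°₂.
E°₃ = (1×-0.41 + 2×-0.91) / 3 = (-2.230) / 3 = -0.743 V.

-0.743 V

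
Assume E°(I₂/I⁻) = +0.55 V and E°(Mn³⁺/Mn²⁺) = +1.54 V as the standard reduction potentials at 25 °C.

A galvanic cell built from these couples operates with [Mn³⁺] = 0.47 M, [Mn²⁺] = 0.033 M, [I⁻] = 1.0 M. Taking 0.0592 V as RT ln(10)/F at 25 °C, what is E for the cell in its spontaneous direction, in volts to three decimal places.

Mn³⁺/Mn²⁺ is the cathode (higher E°), I₂/I⁻ the anode: E°cell = +1.54 − (+0.55) = +0.99 V, n = 2.
Overall: 2 Mn³⁺(aq) + 2 I⁻(aq) → 2 Mn²⁺(aq) + I₂(s)
Q = [Mn²⁺]^2 / ([Mn³⁺]^2·[I⁻]^2); log Q = -2.307.
E = E° − (0.0592/n) log Q = +0.99 − (0.0592/2)(-2.307) = +1.058 V.

+1.058 V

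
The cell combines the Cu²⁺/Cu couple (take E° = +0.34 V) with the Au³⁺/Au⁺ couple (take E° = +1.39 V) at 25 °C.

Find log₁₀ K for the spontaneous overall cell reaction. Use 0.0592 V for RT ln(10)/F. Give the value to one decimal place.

Cathode: Au³⁺/Au⁺; anode: Cu²⁺/Cu. E°cell = +1.05 V, n = 2.
log K = nE°cell / 0.0592 = (2)(+1.05) / 0.0592 = 35.5.

35.5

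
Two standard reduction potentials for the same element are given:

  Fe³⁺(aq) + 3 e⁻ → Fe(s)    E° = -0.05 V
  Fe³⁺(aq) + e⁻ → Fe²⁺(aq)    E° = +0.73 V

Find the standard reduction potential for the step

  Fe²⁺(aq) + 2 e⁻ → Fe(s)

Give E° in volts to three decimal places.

Sequential free energies add, so n₃E°₃ = n₁E°₁ + n₂E°₂.
With n₃ = 3, and the known step contributing 1×(+0.73) V, the unknown satisfies 2·E° = 3×(-0.05) − 1×(+0.73) = -0.880.
E° = -0.880 / 2 = -0.440 V.

-0.440 V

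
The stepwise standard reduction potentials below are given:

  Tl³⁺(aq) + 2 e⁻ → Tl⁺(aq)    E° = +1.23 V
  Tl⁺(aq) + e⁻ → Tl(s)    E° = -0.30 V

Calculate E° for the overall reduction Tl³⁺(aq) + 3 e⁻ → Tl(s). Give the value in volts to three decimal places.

+0.720 V

Adding the free-energy changes (−nFE°) of the two steps gives −n₃FE°₃ = −n₁FE°₁ − n₂FE°₂.
E°₃ = (2×+1.23 + 1×-0.30) / 3 = (+2.160) / 3 = +0.720 V.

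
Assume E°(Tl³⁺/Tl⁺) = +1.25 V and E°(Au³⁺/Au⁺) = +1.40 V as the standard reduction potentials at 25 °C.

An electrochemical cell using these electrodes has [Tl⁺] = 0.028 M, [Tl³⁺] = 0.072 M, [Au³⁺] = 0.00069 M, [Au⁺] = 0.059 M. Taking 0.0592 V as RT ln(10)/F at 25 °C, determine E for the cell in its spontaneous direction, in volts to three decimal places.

Au³⁺/Au⁺ is the cathode (higher E°), Tl³⁺/Tl⁺ the anode: E°cell = +1.40 − (+1.25) = +0.15 V, n = 2.
Overall: Au³⁺(aq) + Tl⁺(aq) → Au⁺(aq) + Tl³⁺(aq)
Q = [Au⁺]·[Tl³⁺] / ([Au³⁺]·[Tl⁺]); log Q = 2.342.
E = E° − (0.0592/n) log Q = +0.15 − (0.0592/2)(2.342) = +0.081 V.

+0.081 V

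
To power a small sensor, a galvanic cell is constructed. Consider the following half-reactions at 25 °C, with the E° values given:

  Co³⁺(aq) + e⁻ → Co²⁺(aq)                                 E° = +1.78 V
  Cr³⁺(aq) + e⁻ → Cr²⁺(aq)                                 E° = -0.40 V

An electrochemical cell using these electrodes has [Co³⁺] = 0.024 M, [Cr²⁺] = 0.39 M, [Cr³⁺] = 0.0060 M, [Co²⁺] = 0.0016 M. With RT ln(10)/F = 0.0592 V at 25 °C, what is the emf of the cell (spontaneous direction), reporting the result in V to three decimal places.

Co³⁺/Co²⁺ is the cathode (higher E°), Cr³⁺/Cr²⁺ the anode: E°cell = +1.78 − (-0.40) = +2.18 V, n = 1.
Overall: Co³⁺(aq) + Cr²⁺(aq) → Co²⁺(aq) + Cr³⁺(aq)
Q = [Co²⁺]·[Cr³⁺] / ([Co³⁺]·[Cr²⁺]); log Q = -2.989.
E = E° − (0.0592/n) log Q = +2.18 − (0.0592/1)(-2.989) = +2.357 V.

+2.357 V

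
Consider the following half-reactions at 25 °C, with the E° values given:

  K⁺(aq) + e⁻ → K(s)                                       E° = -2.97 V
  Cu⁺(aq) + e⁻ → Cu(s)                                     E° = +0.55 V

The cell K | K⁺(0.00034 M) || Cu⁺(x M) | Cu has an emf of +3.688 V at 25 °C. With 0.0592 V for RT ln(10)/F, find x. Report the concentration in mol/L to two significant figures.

0.23 M

Cu⁺/Cu is the cathode, K⁺/K the anode: E°cell = +3.52 V, n = 1.
Overall reaction: Cu⁺(aq) + K(s) → Cu(s) + K⁺(aq); Q = [K⁺]^1/[Cu⁺]^1.
From E = E° − (0.0592/n) log Q: log Q = (E° − E)·n/0.0592 = (+3.52 − (+3.688))·1/0.0592 = -2.8378.
So 1·log[Cu⁺] = 1·log(0.00034) − log Q = -3.4685 − (-2.8378) = -0.6307; [Cu⁺] = 10^(-0.6307) ≈ 0.23 M.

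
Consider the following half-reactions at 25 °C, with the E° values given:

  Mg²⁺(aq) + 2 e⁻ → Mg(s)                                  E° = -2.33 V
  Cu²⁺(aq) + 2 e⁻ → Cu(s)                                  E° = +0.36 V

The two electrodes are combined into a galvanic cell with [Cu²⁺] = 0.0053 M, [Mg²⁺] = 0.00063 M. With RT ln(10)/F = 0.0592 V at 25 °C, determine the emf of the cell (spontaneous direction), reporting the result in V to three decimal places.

+2.717 V

Cu²⁺/Cu is the cathode (higher E°), Mg²⁺/Mg the anode: E°cell = +0.36 − (-2.33) = +2.69 V, n = 2.
Overall: Cu²⁺(aq) + Mg(s) → Cu(s) + Mg²⁺(aq)
Q = [Mg²⁺] / ([Cu²⁺]); log Q = -0.925.
E = E° − (0.0592/n) log Q = +2.69 − (0.0592/2)(-0.925) = +2.717 V.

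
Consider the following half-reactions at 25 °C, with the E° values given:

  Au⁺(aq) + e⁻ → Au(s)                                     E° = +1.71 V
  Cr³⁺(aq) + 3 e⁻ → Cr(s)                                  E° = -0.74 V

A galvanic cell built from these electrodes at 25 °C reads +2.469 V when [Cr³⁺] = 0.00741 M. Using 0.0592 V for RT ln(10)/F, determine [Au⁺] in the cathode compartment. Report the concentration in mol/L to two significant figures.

Au⁺/Au is the cathode, Cr³⁺/Cr the anode: E°cell = +2.45 V, n = 3.
Overall reaction: 3 Au⁺(aq) + Cr(s) → 3 Au(s) + Cr³⁺(aq); Q = [Cr³⁺]^1/[Au⁺]^3.
From E = E° − (0.0592/n) log Q: log Q = (E° − E)·n/0.0592 = (+2.45 − (+2.469))·3/0.0592 = -0.9628.
So 3·log[Au⁺] = 1·log(0.00741) − log Q = -2.1302 − (-0.9628) = -1.1674; log[Au⁺] = -1.1674 / 3 = -0.3891; [Au⁺] = 10^(-0.3891) ≈ 0.41 M.

0.41 M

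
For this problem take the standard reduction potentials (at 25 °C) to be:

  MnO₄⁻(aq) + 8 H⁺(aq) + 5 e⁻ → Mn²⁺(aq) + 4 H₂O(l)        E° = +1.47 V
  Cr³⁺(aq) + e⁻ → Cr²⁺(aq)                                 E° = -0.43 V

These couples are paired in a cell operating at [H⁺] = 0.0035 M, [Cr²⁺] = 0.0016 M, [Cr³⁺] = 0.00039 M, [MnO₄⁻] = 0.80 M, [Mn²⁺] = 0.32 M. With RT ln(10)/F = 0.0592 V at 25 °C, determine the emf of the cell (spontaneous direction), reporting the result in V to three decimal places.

MnO₄⁻/Mn²⁺ is the cathode (higher E°), Cr³⁺/Cr²⁺ the anode: E°cell = +1.47 − (-0.43) = +1.90 V, n = 5.
Overall: MnO₄⁻(aq) + 8 H⁺(aq) + 5 Cr²⁺(aq) → Mn²⁺(aq) + 4 H₂O(l) + 5 Cr³⁺(aq)
Q = [Mn²⁺]·[Cr³⁺]^5 / ([MnO₄⁻]·[H⁺]^8·[Cr²⁺]^5); log Q = 16.184.
E = E° − (0.0592/n) log Q = +1.90 − (0.0592/5)(16.184) = +1.708 V.

+1.708 V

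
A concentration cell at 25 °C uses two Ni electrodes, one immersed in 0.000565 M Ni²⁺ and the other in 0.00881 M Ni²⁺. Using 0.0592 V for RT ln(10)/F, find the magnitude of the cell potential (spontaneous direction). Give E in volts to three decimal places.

For a concentration cell E°cell = 0. The 0.00881 M side is the cathode (reduction is favoured where [Ni²⁺] is higher).
With n = 2, E = −(0.0592/2) log([Ni²⁺]ₐₙ/[Ni²⁺]꜀ₐₜ) = −(0.0592/2) log(0.000565/0.00881) = −(0.0592/2)(-1.193) = +0.035 V.

+0.035 V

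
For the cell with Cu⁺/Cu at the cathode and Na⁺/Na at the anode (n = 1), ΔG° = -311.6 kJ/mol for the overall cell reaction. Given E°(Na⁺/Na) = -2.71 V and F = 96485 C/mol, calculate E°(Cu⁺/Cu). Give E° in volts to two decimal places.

E°cell = −ΔG°/(nF) = −(-311.6×10³)/((1)(96485)) = +3.230 V.
Since Cu⁺/Cu is the cathode and Na⁺/Na the anode, E°cell = E°(Cu⁺/Cu) − E°(Na⁺/Na).
So E°(Cu⁺/Cu) = E°cell + E°(Na⁺/Na) = +3.230 + (-2.71) = +0.52 V.

+0.52 V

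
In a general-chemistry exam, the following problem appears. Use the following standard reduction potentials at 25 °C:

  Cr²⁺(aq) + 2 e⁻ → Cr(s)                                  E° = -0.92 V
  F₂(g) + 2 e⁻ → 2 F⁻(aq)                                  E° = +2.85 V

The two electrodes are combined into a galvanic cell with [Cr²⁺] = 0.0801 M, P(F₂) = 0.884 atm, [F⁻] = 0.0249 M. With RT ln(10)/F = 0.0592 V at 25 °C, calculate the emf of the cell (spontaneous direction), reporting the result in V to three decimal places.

+3.896 V

F₂/F⁻ is the cathode (higher E°), Cr²⁺/Cr the anode: E°cell = +2.85 − (-0.92) = +3.77 V, n = 2.
Overall: F₂(g) + Cr(s) → 2 F⁻(aq) + Cr²⁺(aq)
Q = [F⁻]^2·[Cr²⁺] / (P(F₂)); log Q = -4.250.
E = E° − (0.0592/n) log Q = +3.77 − (0.0592/2)(-4.250) = +3.896 V.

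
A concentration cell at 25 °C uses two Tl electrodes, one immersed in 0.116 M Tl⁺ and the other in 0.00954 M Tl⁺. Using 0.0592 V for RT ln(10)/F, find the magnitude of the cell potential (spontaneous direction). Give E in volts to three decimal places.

+0.064 V

For a concentration cell E°cell = 0. The 0.116 M side is the cathode (reduction is favoured where [Tl⁺] is higher).
With n = 1, E = −(0.0592/1) log([Tl⁺]ₐₙ/[Tl⁺]꜀ₐₜ) = −(0.0592/1) log(0.00954/0.116) = −(0.0592/1)(-1.085) = +0.064 V.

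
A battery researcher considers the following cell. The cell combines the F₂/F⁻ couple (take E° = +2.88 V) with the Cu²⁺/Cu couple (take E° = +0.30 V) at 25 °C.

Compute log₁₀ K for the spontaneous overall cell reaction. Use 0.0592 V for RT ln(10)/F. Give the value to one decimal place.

87.2

Cathode: F₂/F⁻; anode: Cu²⁺/Cu. E°cell = +2.58 V, n = 2.
log K = nE°cell / 0.0592 = (2)(+2.58) / 0.0592 = 87.2.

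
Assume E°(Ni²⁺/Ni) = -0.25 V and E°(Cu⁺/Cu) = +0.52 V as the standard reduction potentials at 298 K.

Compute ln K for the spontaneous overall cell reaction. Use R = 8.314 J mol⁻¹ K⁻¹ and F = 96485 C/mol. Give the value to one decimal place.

Cathode: Cu⁺/Cu; anode: Ni²⁺/Ni. E°cell = (+0.52) − (-0.25) = +0.77 V, with n = 2.
ΔG° = −nFE° = −RT ln K, so ln K = nFE°/(RT) = (2)(96485)(+0.77) / ((8.314)(298)) = 59.973.

60.0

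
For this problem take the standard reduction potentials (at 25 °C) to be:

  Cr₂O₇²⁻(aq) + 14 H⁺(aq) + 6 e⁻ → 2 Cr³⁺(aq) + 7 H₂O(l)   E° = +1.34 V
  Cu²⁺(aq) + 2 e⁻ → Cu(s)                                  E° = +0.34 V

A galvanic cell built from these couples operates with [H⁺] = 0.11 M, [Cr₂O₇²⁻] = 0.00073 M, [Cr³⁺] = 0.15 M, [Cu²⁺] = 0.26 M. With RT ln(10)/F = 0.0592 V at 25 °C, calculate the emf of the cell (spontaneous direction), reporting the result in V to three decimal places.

Cr₂O₇²⁻/Cr³⁺ is the cathode (higher E°), Cu²⁺/Cu the anode: E°cell = +1.34 − (+0.34) = +1.00 V, n = 6.
Overall: Cr₂O₇²⁻(aq) + 14 H⁺(aq) + 3 Cu(s) → 2 Cr³⁺(aq) + 7 H₂O(l) + 3 Cu²⁺(aq)
Q = [Cr³⁺]^2·[Cu²⁺]^3 / ([Cr₂O₇²⁻]·[H⁺]^14); log Q = 13.154.
E = E° − (0.0592/n) log Q = +1.00 − (0.0592/6)(13.154) = +0.870 V.

+0.870 V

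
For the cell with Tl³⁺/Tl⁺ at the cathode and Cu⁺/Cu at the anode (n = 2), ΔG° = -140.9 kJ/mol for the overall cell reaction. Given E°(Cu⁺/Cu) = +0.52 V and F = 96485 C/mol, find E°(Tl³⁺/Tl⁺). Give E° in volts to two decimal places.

+1.25 V

E°cell = −ΔG°/(nF) = −(-140.9×10³)/((2)(96485)) = +0.730 V.
Since Tl³⁺/Tl⁺ is the cathode and Cu⁺/Cu the anode, E°cell = E°(Tl³⁺/Tl⁺) − E°(Cu⁺/Cu).
So E°(Tl³⁺/Tl⁺) = E°cell + E°(Cu⁺/Cu) = +0.730 + (+0.52) = +1.25 V.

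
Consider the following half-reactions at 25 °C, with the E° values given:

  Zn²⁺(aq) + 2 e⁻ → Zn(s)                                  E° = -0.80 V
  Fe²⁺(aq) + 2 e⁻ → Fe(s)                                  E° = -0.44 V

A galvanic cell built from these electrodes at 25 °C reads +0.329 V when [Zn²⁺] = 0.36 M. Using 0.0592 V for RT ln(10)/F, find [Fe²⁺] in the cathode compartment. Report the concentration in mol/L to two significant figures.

Fe²⁺/Fe is the cathode, Zn²⁺/Zn the anode: E°cell = +0.36 V, n = 2.
Overall reaction: Fe²⁺(aq) + Zn(s) → Fe(s) + Zn²⁺(aq); Q = [Zn²⁺]^1/[Fe²⁺]^1.
From E = E° − (0.0592/n) log Q: log Q = (E° − E)·n/0.0592 = (+0.36 − (+0.329))·2/0.0592 = 1.0473.
So 1·log[Fe²⁺] = 1·log(0.36) − log Q = -0.4437 − (1.0473) = -1.4910; [Fe²⁺] = 10^(-1.4910) ≈ 0.032 M.

0.032 M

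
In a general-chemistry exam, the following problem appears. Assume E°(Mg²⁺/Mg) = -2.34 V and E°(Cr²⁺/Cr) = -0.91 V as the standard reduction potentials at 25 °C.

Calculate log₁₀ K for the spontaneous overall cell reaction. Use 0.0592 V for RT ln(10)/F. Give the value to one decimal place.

48.3

Cathode: Cr²⁺/Cr; anode: Mg²⁺/Mg. E°cell = +1.43 V, n = 2.
log K = nE°cell / 0.0592 = (2)(+1.43) / 0.0592 = 48.3.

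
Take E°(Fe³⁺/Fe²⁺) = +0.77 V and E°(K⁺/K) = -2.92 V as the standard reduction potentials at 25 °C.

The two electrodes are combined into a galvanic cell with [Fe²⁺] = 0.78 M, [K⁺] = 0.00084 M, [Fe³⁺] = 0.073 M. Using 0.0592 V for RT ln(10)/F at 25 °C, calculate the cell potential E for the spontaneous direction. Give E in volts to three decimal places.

+3.811 V

Fe³⁺/Fe²⁺ is the cathode (higher E°), K⁺/K the anode: E°cell = +0.77 − (-2.92) = +3.69 V, n = 1.
Overall: Fe³⁺(aq) + K(s) → Fe²⁺(aq) + K⁺(aq)
Q = [Fe²⁺]·[K⁺] / ([Fe³⁺]); log Q = -2.047.
E = E° − (0.0592/n) log Q = +3.69 − (0.0592/1)(-2.047) = +3.811 V.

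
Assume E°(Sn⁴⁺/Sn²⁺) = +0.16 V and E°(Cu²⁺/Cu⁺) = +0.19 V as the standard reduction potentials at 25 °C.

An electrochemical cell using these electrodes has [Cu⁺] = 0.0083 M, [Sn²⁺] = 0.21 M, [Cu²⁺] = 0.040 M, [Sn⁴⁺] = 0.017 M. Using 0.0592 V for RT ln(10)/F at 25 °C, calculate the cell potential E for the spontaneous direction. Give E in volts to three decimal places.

Cu²⁺/Cu⁺ is the cathode (higher E°), Sn⁴⁺/Sn²⁺ the anode: E°cell = +0.19 − (+0.16) = +0.03 V, n = 2.
Overall: 2 Cu²⁺(aq) + Sn²⁺(aq) → 2 Cu⁺(aq) + Sn⁴⁺(aq)
Q = [Cu⁺]^2·[Sn⁴⁺] / ([Cu²⁺]^2·[Sn²⁺]); log Q = -2.458.
E = E° − (0.0592/n) log Q = +0.03 − (0.0592/2)(-2.458) = +0.103 V.

+0.103 V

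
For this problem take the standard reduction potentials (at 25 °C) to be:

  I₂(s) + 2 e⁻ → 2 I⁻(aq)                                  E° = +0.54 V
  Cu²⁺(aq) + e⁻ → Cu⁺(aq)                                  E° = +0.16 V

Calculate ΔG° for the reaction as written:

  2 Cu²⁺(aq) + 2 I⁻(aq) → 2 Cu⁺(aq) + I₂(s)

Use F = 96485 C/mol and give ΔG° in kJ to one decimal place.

+73.3 kJ

As written, Cu²⁺/Cu⁺ is reduced (cathode) and I₂/I⁻ is oxidised (anode), so E°cell = (+0.16) − (+0.54) = -0.38 V.
Balancing electrons gives n = 2.
ΔG° = −nFE° = −(2)(96485)(-0.38) = 73,329 J = +73.3 kJ.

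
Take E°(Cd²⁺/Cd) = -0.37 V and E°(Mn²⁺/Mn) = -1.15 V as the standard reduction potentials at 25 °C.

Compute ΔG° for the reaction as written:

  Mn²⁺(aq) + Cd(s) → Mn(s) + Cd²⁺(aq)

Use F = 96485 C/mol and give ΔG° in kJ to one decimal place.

+150.5 kJ

As written, Mn²⁺/Mn is reduced (cathode) and Cd²⁺/Cd is oxidised (anode), so E°cell = (-1.15) − (-0.37) = -0.78 V.
Balancing electrons gives n = 2.
ΔG° = −nFE° = −(2)(96485)(-0.78) = 150,517 J = +150.5 kJ.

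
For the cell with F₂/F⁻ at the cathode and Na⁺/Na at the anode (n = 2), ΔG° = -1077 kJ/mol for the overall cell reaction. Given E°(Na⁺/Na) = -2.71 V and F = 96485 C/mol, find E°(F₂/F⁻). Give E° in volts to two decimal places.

E°cell = −ΔG°/(nF) = −(-1077×10³)/((2)(96485)) = +5.581 V.
Since F₂/F⁻ is the cathode and Na⁺/Na the anode, E°cell = E°(F₂/F⁻) − E°(Na⁺/Na).
So E°(F₂/F⁻) = E°cell + E°(Na⁺/Na) = +5.581 + (-2.71) = +2.87 V.

+2.87 V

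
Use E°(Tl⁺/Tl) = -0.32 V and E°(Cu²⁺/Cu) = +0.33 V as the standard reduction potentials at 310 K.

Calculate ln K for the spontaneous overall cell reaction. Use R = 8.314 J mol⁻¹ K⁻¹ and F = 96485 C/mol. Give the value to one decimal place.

Cathode: Cu²⁺/Cu; anode: Tl⁺/Tl. E°cell = (+0.33) − (-0.32) = +0.65 V, with n = 2.
ΔG° = −nFE° = −RT ln K, so ln K = nFE°/(RT) = (2)(96485)(+0.65) / ((8.314)(310)) = 48.667.

48.7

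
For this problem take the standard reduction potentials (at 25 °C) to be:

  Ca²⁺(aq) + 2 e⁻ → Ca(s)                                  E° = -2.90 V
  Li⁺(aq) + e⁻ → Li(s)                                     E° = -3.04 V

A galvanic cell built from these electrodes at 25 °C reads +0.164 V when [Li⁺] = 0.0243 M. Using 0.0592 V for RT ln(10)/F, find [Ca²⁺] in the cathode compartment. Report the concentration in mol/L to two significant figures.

0.0038 M

Ca²⁺/Ca is the cathode, Li⁺/Li the anode: E°cell = +0.14 V, n = 2.
Overall reaction: Ca²⁺(aq) + 2 Li(s) → Ca(s) + 2 Li⁺(aq); Q = [Li⁺]^2/[Ca²⁺]^1.
From E = E° − (0.0592/n) log Q: log Q = (E° − E)·n/0.0592 = (+0.14 − (+0.164))·2/0.0592 = -0.8108.
So 1·log[Ca²⁺] = 2·log(0.0243) − log Q = -3.2288 − (-0.8108) = -2.4180; [Ca²⁺] = 10^(-2.4180) ≈ 0.0038 M.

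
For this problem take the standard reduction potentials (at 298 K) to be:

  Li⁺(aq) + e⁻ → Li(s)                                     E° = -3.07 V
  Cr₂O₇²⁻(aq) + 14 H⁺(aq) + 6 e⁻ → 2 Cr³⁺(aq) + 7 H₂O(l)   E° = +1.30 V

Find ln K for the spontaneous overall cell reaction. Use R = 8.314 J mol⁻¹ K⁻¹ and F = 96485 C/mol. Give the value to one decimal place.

1021.1

Cathode: Cr₂O₇²⁻/Cr³⁺; anode: Li⁺/Li. E°cell = (+1.30) − (-3.07) = +4.37 V, with n = 6.
ΔG° = −nFE° = −RT ln K, so ln K = nFE°/(RT) = (6)(96485)(+4.37) / ((8.314)(298)) = 1021.095.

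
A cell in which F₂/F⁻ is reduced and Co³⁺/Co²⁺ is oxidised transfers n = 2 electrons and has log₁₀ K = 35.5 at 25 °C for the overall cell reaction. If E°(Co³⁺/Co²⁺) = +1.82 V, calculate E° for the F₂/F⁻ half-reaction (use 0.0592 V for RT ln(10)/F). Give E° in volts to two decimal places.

+2.87 V

E°cell = (0.0592/n)·log K = (0.0592/2)(35.5) = +1.051 V.
Since F₂/F⁻ is the cathode and Co³⁺/Co²⁺ the anode, E°cell = E°(F₂/F⁻) − E°(Co³⁺/Co²⁺).
So E°(F₂/F⁻) = E°cell + E°(Co³⁺/Co²⁺) = +1.051 + (+1.82) = +2.87 V.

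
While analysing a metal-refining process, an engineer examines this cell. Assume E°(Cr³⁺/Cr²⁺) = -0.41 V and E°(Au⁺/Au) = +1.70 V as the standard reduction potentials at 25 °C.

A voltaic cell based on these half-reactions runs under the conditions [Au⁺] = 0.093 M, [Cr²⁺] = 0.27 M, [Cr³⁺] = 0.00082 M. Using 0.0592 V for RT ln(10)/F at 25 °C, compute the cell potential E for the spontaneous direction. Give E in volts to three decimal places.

Au⁺/Au is the cathode (higher E°), Cr³⁺/Cr²⁺ the anode: E°cell = +1.70 − (-0.41) = +2.11 V, n = 1.
Overall: Au⁺(aq) + Cr²⁺(aq) → Au(s) + Cr³⁺(aq)
Q = [Cr³⁺] / ([Au⁺]·[Cr²⁺]); log Q = -1.486.
E = E° − (0.0592/n) log Q = +2.11 − (0.0592/1)(-1.486) = +2.198 V.

+2.198 V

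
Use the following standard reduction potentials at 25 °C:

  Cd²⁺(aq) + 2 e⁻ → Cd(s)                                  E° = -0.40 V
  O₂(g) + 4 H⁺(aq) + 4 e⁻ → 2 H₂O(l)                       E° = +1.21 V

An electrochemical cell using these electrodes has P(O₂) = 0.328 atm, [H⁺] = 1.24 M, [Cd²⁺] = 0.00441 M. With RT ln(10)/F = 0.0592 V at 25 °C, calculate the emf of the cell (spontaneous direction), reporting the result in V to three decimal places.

O₂/H₂O is the cathode (higher E°), Cd²⁺/Cd the anode: E°cell = +1.21 − (-0.40) = +1.61 V, n = 4.
Overall: O₂(g) + 4 H⁺(aq) + 2 Cd(s) → 2 H₂O(l) + 2 Cd²⁺(aq)
Q = [Cd²⁺]^2 / (P(O₂)·[H⁺]^4); log Q = -4.601.
E = E° − (0.0592/n) log Q = +1.61 − (0.0592/4)(-4.601) = +1.678 V.

+1.678 V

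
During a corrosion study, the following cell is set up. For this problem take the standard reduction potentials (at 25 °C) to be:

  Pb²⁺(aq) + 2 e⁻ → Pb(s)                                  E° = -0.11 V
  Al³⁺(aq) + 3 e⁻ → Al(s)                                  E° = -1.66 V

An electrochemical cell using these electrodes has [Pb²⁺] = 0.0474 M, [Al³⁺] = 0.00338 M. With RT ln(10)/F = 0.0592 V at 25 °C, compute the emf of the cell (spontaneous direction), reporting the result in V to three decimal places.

Pb²⁺/Pb is the cathode (higher E°), Al³⁺/Al the anode: E°cell = -0.11 − (-1.66) = +1.55 V, n = 6.
Overall: 3 Pb²⁺(aq) + 2 Al(s) → 3 Pb(s) + 2 Al³⁺(aq)
Q = [Al³⁺]^2 / ([Pb²⁺]^3); log Q = -0.970.
E = E° − (0.0592/n) log Q = +1.55 − (0.0592/6)(-0.970) = +1.560 V.

+1.560 V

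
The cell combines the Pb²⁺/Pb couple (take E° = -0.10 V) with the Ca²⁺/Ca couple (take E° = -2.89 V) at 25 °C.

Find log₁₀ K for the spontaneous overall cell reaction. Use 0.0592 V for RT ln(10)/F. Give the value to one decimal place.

94.3

Cathode: Pb²⁺/Pb; anode: Ca²⁺/Ca. E°cell = +2.79 V, n = 2.
log K = nE°cell / 0.0592 = (2)(+2.79) / 0.0592 = 94.3.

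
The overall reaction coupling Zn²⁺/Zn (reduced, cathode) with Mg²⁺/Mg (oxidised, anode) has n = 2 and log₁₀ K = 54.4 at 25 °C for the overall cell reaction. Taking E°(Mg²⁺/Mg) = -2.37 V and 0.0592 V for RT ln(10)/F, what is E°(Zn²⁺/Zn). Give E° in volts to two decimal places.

-0.76 V

E°cell = (0.0592/n)·log K = (0.0592/2)(54.4) = +1.610 V.
Since Zn²⁺/Zn is the cathode and Mg²⁺/Mg the anode, E°cell = E°(Zn²⁺/Zn) − E°(Mg²⁺/Mg).
So E°(Zn²⁺/Zn) = E°cell + E°(Mg²⁺/Mg) = +1.610 + (-2.37) = -0.76 V.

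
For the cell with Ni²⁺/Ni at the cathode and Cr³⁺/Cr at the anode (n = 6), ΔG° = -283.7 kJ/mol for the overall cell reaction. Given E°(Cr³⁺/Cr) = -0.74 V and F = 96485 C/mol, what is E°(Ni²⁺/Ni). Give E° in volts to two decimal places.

-0.25 V

E°cell = −ΔG°/(nF) = −(-283.7×10³)/((6)(96485)) = +0.490 V.
Since Ni²⁺/Ni is the cathode and Cr³⁺/Cr the anode, E°cell = E°(Ni²⁺/Ni) − E°(Cr³⁺/Cr).
So E°(Ni²⁺/Ni) = E°cell + E°(Cr³⁺/Cr) = +0.490 + (-0.74) = -0.25 V.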